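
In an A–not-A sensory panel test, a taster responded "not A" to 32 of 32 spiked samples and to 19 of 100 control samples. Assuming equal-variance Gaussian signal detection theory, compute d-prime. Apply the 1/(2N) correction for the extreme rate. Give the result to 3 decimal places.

d-prime = 3.032

The hit rate is 32/32 = 1, so apply the 1/(2N) correction: H → 1 − 1/(2·32) = 0.98438.
z(H) = z(0.98438) = 2.1540
z(FA) = z(0.19000) = -0.8779
d' = 2.1540 − (-0.8779) = 3.0319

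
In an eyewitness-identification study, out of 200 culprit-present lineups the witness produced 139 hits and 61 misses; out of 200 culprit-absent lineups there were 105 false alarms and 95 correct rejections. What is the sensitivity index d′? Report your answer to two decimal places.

d′ = 0.45

H = 139/200 = 0.6950
FA = 105/200 = 0.5250
Φ⁻¹(H) = 0.510
Φ⁻¹(FA) = 0.063
d' = z(H) − z(FA) = 0.510 − 0.063 = 0.447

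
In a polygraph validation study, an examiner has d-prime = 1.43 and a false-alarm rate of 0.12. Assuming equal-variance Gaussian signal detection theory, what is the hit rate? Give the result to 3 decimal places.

z(false-alarm rate) = z(0.12) = -1.1750
z(H) = z(FA) + d' = -1.1750 + 1.43 = 0.2550
hit rate = Φ(0.2550) = 0.6006

hit rate = 0.601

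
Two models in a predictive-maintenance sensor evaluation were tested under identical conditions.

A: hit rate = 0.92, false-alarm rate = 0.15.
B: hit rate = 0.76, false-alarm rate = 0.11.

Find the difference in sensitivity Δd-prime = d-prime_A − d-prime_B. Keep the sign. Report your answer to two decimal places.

A: z(0.92) = 1.405, z(0.15) = -1.036, d' = 2.441
B: z(0.76) = 0.706, z(0.11) = -1.227, d' = 1.933
Δd' = d'_A − d'_B = 2.441 − 1.933 = 0.508
A has the higher sensitivity.

Δd-prime = 0.51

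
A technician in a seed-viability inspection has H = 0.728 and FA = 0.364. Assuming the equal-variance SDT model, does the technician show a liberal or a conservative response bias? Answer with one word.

liberal

z(H) = 0.607, z(FA) = -0.348
c = −½·(z(H) + z(FA)) = -0.1295
c < 0 → liberal criterion (biased toward responding “yes”).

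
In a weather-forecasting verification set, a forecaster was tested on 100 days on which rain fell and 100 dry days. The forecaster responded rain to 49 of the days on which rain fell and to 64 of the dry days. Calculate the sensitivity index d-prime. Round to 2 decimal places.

H = 49/100 = 0.4900
FA = 64/100 = 0.6400
z(0.4900) = -0.0251, z(0.6400) = 0.3585
d' = z(H) − z(FA) = -0.0251 − 0.3585 = -0.3836

d-prime = -0.38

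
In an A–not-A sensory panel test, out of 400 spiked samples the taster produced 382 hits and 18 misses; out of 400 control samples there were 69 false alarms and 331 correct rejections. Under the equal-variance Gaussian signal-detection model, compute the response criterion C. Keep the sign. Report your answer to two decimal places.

C = -0.38

H = 382/400 = 0.9550
FA = 69/400 = 0.1725
Φ⁻¹(H) = Φ⁻¹(0.9550) = 1.6954
Φ⁻¹(FA) = Φ⁻¹(0.1725) = -0.9443
c = −½·[z(H) + z(FA)] = −0.5 × (1.6954 + (-0.9443)) = -0.37555
c < 0: the taster has a liberal response bias.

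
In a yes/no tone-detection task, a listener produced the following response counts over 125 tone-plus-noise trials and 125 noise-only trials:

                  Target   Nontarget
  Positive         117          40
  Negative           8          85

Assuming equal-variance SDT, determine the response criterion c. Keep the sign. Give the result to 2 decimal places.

c = -0.53

H = 117/125 = 0.9360
FA = 40/125 = 0.3200
z(H) = z(0.9360) = 1.522
z(FA) = z(0.3200) = -0.468
c = −½·[z(H) + z(FA)] = −0.5 × (1.522 + (-0.468)) = -0.527
c < 0: the listener has a liberal response bias.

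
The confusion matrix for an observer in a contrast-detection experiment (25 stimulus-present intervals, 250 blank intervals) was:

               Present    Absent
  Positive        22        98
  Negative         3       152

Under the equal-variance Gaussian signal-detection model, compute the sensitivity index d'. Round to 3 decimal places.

d' = 1.449

H = 22/25 = 0.8800
FA = 98/250 = 0.3920
z(0.8800) = 1.1750, z(0.3920) = -0.2741
d' = z(H) − z(FA) = 1.1750 − (-0.2741) = 1.4491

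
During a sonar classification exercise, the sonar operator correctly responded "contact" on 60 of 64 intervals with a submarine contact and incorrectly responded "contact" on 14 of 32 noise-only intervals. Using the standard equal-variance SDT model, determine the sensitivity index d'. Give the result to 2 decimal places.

H = 60/64 = 0.9375
FA = 14/32 = 0.4375
Φ⁻¹(H) = Φ⁻¹(0.9375) = 1.5341
Φ⁻¹(FA) = Φ⁻¹(0.4375) = -0.1573
d' = z(H) − z(FA) = 1.5341 − (-0.1573) = 1.6914

d' = 1.69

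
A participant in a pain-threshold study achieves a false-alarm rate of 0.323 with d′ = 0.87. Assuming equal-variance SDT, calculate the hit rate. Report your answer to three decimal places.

z(false-alarm rate) = z(0.323) = -0.4593
z(H) = z(FA) + d' = -0.4593 + 0.87 = 0.4107
hit rate = Φ(0.4107) = 0.6594

hit rate = 0.659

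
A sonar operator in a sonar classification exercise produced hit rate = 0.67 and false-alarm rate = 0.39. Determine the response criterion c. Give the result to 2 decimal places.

c = -0.08

z(H) = z(0.67) = 0.4399
z(FA) = z(0.39) = -0.2793
c = −½·[z(H) + z(FA)] = −0.5 × (0.4399 + (-0.2793)) = -0.0803
c < 0: the sonar operator has a liberal response bias.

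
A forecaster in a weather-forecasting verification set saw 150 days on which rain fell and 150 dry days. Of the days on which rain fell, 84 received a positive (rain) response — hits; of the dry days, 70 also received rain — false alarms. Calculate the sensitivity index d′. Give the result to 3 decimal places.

d′ = 0.235

H = 84/150 = 0.5600
FA = 70/150 = 0.4667
z(H) = z(0.5600) = 0.1510
z(FA) = z(0.4667) = -0.0836
d' = z(H) − z(FA) = 0.1510 − (-0.0836) = 0.2346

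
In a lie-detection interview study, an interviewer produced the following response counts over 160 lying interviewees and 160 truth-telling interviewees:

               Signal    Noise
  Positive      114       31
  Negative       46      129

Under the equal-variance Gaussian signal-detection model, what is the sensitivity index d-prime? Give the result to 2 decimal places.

d-prime = 1.42

H = 114/160 = 0.7125
FA = 31/160 = 0.1938
Φ⁻¹(H) = Φ⁻¹(0.7125) = 0.5607
Φ⁻¹(FA) = Φ⁻¹(0.1938) = -0.8640
d' = z(H) − z(FA) = 0.5607 − (-0.8640) = 1.4247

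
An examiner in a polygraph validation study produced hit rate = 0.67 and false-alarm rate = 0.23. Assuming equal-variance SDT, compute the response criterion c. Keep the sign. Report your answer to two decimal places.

Φ⁻¹(0.67) = 0.440, Φ⁻¹(0.23) = -0.739
c = −½·[z(H) + z(FA)] = −0.5 × (0.440 + (-0.739)) = 0.1495
c > 0: the examiner has a conservative response bias.

c = 0.15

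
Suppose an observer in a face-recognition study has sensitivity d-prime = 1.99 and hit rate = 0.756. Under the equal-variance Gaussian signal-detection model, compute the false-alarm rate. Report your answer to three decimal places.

z(hit rate) = z(0.756) = 0.6935
z(FA) = z(H) − d' = 0.6935 − 1.99 = -1.2965
false-alarm rate = Φ(-1.2965) = 0.0974

false-alarm rate = 0.097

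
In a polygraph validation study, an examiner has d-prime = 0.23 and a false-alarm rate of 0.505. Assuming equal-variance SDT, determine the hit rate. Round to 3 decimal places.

z(false-alarm rate) = z(0.505) = 0.0125
z(H) = z(FA) + d' = 0.0125 + 0.23 = 0.2425
hit rate = Φ(0.2425) = 0.5958

hit rate = 0.596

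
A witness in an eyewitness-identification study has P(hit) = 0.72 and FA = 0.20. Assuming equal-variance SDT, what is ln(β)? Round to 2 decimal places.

ln β = 0.18

z(H) = 0.583
z(FA) = -0.842
ln β = −½·[z(H)² − z(FA)²] = −0.5 × (0.340 − 0.709) = 0.1845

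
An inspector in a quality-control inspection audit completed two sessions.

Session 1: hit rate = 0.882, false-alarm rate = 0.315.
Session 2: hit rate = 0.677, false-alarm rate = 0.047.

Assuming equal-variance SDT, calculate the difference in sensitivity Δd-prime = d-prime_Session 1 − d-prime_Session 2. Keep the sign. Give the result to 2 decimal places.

Δd-prime = -0.47

Session 1: z(0.882) = 1.185, z(0.315) = -0.482, d' = 1.667
Session 2: z(0.677) = 0.459, z(0.047) = -1.675, d' = 2.134
Δd' = d'_Session 1 − d'_Session 2 = 1.667 − 2.134 = -0.467
Session 2 has the higher sensitivity.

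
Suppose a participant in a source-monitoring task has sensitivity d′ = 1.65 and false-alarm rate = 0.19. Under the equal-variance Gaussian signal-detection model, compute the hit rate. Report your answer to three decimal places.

z(false-alarm rate) = z(0.19) = -0.8779
z(H) = z(FA) + d' = -0.8779 + 1.65 = 0.7721
hit rate = Φ(0.7721) = 0.7800

hit rate = 0.780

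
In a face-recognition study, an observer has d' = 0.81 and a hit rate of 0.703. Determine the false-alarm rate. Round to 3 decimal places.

z(hit rate) = z(0.703) = 0.5330
z(FA) = z(H) − d' = 0.5330 − 0.81 = -0.2770
false-alarm rate = Φ(-0.2770) = 0.3909

false-alarm rate = 0.391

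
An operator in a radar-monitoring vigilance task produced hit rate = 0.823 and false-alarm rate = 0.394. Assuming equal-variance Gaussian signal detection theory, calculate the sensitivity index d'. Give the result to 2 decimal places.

z(H) = 0.927
z(FA) = -0.269
d' = z(H) − z(FA) = 0.927 − (-0.269) = 1.196

d' = 1.20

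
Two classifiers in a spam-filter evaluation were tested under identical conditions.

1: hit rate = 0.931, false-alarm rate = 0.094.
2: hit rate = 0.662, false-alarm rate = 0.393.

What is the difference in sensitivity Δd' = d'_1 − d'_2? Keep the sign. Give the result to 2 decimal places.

1: z(0.931) = 1.483, z(0.094) = -1.317, d' = 2.800
2: z(0.662) = 0.418, z(0.393) = -0.272, d' = 0.690
Δd' = d'_1 − d'_2 = 2.800 − 0.690 = 2.110
1 has the higher sensitivity.

Δd' = 2.11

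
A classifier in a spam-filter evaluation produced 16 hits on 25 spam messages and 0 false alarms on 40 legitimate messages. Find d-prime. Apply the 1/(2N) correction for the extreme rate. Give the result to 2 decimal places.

The false-alarm rate is 0/40 = 0, so apply the 1/(2N) correction: FA → 1/(2·40) = 0.01250.
z(H) = z(0.64000) = 0.358
z(FA) = z(0.01250) = -2.241
d' = 0.358 − (-2.241) = 2.599

d-prime = 2.60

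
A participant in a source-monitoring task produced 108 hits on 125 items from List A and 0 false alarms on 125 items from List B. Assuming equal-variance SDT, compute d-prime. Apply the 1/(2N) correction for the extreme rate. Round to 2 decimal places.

d-prime = 3.75

The false-alarm rate is 0/125 = 0, so apply the 1/(2N) correction: FA → 1/(2·125) = 0.00400.
z(H) = z(0.86400) = 1.098
z(FA) = z(0.00400) = -2.652
d' = 1.098 − (-2.652) = 3.750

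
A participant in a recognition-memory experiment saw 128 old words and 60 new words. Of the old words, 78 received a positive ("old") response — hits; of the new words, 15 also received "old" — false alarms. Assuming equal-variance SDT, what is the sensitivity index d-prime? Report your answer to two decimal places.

d-prime = 0.95

H = 78/128 = 0.6094
FA = 15/60 = 0.2500
z(H) = 0.2778
z(FA) = -0.6745
d' = z(H) − z(FA) = 0.2778 − (-0.6745) = 0.9523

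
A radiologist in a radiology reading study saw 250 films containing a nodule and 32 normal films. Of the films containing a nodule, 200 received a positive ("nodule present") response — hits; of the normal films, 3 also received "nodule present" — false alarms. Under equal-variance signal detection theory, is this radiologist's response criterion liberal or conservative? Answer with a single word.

z(H) = 0.842, z(FA) = -1.318
c = −½·(z(H) + z(FA)) = 0.238
c > 0 → conservative criterion (biased toward responding “no”).

conservative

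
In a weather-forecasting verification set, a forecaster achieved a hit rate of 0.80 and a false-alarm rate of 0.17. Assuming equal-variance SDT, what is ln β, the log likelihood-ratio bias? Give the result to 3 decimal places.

z(H) = z(0.80) = 0.8416
z(FA) = z(0.17) = -0.9542
ln β = −½·[z(H)² − z(FA)²] = −0.5 × (0.7083 − 0.9105) = 0.1011

ln β = 0.101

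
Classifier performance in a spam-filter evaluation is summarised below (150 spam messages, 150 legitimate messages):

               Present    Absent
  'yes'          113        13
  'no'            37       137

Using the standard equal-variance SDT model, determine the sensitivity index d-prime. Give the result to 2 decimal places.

d-prime = 2.05

H = 113/150 = 0.7533
FA = 13/150 = 0.0867
z(H) = z(0.7533) = 0.6849
z(FA) = z(0.0867) = -1.3614
d' = z(H) − z(FA) = 0.6849 − (-1.3614) = 2.0463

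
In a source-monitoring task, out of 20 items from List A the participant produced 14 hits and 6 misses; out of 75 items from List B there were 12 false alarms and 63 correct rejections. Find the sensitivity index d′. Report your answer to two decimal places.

d′ = 1.52

H = 14/20 = 0.7000
FA = 12/75 = 0.1600
z(0.7000) = 0.5244, z(0.1600) = -0.9945
d' = z(H) − z(FA) = 0.5244 − (-0.9945) = 1.5189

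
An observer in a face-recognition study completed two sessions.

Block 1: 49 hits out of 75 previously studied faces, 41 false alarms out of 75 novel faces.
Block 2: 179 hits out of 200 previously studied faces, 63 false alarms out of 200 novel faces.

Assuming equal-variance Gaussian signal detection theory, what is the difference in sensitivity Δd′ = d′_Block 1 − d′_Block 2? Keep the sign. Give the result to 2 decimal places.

Block 1: z(0.6533) = 0.394, z(0.5467) = 0.117, d' = 0.277
Block 2: z(0.8950) = 1.254, z(0.3150) = -0.482, d' = 1.736
Δd' = d'_Block 1 − d'_Block 2 = 0.277 − 1.736 = -1.459
Block 2 has the higher sensitivity.

Δd′ = -1.46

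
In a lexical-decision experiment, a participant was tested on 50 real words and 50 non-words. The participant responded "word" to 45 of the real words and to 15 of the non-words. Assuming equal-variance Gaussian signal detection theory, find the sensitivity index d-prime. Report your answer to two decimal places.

H = 45/50 = 0.9000
FA = 15/50 = 0.3000
z(H) = z(0.9000) = 1.2816
z(FA) = z(0.3000) = -0.5244
d' = z(H) − z(FA) = 1.2816 − (-0.5244) = 1.8060

d-prime = 1.81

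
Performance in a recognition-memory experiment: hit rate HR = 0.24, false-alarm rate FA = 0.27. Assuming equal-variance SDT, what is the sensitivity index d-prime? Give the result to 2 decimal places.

d-prime = -0.09

z(H) = -0.706
z(FA) = -0.613
d' = z(H) − z(FA) = -0.706 − (-0.613) = -0.093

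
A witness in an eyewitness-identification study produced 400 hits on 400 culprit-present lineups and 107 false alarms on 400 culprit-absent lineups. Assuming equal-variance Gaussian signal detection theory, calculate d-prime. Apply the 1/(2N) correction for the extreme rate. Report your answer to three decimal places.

The hit rate is 400/400 = 1, so apply the 1/(2N) correction: H → 1 − 1/(2·400) = 0.99875.
z(H) = z(0.99875) = 3.0233
z(FA) = z(0.26750) = -0.6204
d' = 3.0233 − (-0.6204) = 3.6437

d-prime = 3.644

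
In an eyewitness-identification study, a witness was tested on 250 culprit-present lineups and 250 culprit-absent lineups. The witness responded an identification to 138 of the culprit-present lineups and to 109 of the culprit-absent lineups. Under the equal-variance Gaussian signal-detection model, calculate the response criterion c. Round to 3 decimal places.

c = 0.015

H = 138/250 = 0.5520
FA = 109/250 = 0.4360
Φ⁻¹(0.5520) = 0.1307, Φ⁻¹(0.4360) = -0.1611
c = −½·[z(H) + z(FA)] = −0.5 × (0.1307 + (-0.1611)) = 0.0152
c > 0: the witness has a conservative response bias.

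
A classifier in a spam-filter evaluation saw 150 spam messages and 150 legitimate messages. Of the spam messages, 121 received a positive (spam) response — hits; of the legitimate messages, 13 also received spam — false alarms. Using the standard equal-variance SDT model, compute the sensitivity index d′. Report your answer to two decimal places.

H = 121/150 = 0.8067
FA = 13/150 = 0.0867
z(H) = z(0.8067) = 0.866
z(FA) = z(0.0867) = -1.361
d' = z(H) − z(FA) = 0.866 − (-1.361) = 2.227

d′ = 2.23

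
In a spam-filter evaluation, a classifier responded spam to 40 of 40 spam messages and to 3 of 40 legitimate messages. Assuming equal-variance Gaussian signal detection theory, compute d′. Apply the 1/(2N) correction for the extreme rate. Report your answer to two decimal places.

The hit rate is 40/40 = 1, so apply the 1/(2N) correction: H → 1 − 1/(2·40) = 0.98750.
z(H) = z(0.98750) = 2.241
z(FA) = z(0.07500) = -1.440
d' = 2.241 − (-1.440) = 3.681

d′ = 3.68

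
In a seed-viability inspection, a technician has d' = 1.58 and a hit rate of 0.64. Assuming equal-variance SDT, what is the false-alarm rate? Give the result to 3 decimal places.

z(hit rate) = z(0.64) = 0.3585
z(FA) = z(H) − d' = 0.3585 − 1.58 = -1.2215
false-alarm rate = Φ(-1.2215) = 0.1109

false-alarm rate = 0.111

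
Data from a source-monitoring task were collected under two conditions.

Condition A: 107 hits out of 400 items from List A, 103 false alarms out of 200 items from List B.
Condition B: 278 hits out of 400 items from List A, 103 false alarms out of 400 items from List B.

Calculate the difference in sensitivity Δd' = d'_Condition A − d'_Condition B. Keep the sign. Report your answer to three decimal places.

Δd' = -1.819

Condition A: z(0.2675) = -0.6204, z(0.5150) = 0.0376, d' = -0.6580
Condition B: z(0.6950) = 0.5101, z(0.2575) = -0.6511, d' = 1.1612
Δd' = d'_Condition A − d'_Condition B = -0.6580 − 1.1612 = -1.8192
Condition B has the higher sensitivity.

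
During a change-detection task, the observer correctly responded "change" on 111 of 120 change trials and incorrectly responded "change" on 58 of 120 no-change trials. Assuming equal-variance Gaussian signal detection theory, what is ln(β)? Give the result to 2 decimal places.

H = 111/120 = 0.9250
FA = 58/120 = 0.4833
z(H) = 1.440
z(FA) = -0.042
ln β = −½·[z(H)² − z(FA)²] = −0.5 × (2.074 − 0.002) = -1.036

ln β = -1.04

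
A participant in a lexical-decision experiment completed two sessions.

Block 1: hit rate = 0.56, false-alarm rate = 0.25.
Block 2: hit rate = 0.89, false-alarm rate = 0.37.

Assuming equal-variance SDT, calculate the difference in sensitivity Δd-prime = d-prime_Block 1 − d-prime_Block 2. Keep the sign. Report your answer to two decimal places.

Block 1: z(0.56) = 0.151, z(0.25) = -0.674, d' = 0.825
Block 2: z(0.89) = 1.227, z(0.37) = -0.332, d' = 1.559
Δd' = d'_Block 1 − d'_Block 2 = 0.825 − 1.559 = -0.734
Block 2 has the higher sensitivity.

Δd-prime = -0.73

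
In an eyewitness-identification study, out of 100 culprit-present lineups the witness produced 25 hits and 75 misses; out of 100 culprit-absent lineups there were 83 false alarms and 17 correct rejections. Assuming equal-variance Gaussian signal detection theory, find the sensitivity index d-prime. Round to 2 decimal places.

d-prime = -1.63

H = 25/100 = 0.2500
FA = 83/100 = 0.8300
Φ⁻¹(H) = -0.674
Φ⁻¹(FA) = 0.954
d' = z(H) − z(FA) = -0.674 − 0.954 = -1.628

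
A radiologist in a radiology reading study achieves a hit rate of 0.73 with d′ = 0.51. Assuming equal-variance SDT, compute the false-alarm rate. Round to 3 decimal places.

z(hit rate) = z(0.73) = 0.6128
z(FA) = z(H) − d' = 0.6128 − 0.51 = 0.1028
false-alarm rate = Φ(0.1028) = 0.5409

false-alarm rate = 0.541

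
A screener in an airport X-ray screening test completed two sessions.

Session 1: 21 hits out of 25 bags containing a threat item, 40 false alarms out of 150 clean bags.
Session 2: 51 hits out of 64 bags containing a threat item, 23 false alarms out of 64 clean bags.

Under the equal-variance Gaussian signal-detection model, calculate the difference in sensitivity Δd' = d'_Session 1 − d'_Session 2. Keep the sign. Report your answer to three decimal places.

Session 1: z(0.8400) = 0.9945, z(0.2667) = -0.6228, d' = 1.6173
Session 2: z(0.7969) = 0.8306, z(0.3594) = -0.3601, d' = 1.1907
Δd' = d'_Session 1 − d'_Session 2 = 1.6173 − 1.1907 = 0.4266
Session 1 has the higher sensitivity.

Δd' = 0.427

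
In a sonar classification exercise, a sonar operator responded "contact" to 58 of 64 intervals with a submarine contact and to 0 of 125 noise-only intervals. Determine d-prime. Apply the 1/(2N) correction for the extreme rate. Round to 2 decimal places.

d-prime = 3.97

The false-alarm rate is 0/125 = 0, so apply the 1/(2N) correction: FA → 1/(2·125) = 0.00400.
z(H) = z(0.90625) = 1.318
z(FA) = z(0.00400) = -2.652
d' = 1.318 − (-2.652) = 3.970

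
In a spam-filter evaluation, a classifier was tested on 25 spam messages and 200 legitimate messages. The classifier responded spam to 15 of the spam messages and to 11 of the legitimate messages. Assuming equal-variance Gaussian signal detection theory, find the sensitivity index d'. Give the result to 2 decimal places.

d' = 1.85

H = 15/25 = 0.6000
FA = 11/200 = 0.0550
z(H) = 0.253
z(FA) = -1.598
d' = z(H) − z(FA) = 0.253 − (-1.598) = 1.851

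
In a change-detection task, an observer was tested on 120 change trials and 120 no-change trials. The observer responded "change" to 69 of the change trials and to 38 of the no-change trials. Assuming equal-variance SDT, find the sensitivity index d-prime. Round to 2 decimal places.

H = 69/120 = 0.5750
FA = 38/120 = 0.3167
z(0.5750) = 0.189, z(0.3167) = -0.477
d' = z(H) − z(FA) = 0.189 − (-0.477) = 0.666

d-prime = 0.67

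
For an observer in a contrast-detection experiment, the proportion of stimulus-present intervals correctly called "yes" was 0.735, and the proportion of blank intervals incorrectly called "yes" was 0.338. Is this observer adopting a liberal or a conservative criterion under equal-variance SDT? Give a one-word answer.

liberal

z(H) = 0.628, z(FA) = -0.418
c = −½·(z(H) + z(FA)) = -0.105
c < 0 → liberal criterion (biased toward responding “yes”).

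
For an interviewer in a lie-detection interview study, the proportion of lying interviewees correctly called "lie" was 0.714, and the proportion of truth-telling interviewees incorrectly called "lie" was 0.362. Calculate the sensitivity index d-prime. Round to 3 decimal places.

z(H) = z(0.714) = 0.5651
z(FA) = z(0.362) = -0.3531
d' = z(H) − z(FA) = 0.5651 − (-0.3531) = 0.9182

d-prime = 0.918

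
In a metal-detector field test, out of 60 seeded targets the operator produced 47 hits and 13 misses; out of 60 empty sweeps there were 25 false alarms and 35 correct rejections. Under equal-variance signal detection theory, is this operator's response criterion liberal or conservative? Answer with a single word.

liberal

z(H) = 0.784, z(FA) = -0.210
c = −½·(z(H) + z(FA)) = -0.287
c < 0 → liberal criterion (biased toward responding “yes”).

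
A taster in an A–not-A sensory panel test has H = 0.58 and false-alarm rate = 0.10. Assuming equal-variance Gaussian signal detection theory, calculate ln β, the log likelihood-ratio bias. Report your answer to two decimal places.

z(H) = 0.202
z(FA) = -1.282
ln β = −½·[z(H)² − z(FA)²] = −0.5 × (0.041 − 1.644) = 0.8015

ln β = 0.80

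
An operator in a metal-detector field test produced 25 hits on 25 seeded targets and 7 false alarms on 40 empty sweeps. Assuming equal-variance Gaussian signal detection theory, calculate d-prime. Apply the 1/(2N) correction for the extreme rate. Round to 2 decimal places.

The hit rate is 25/25 = 1, so apply the 1/(2N) correction: H → 1 − 1/(2·25) = 0.98000.
z(H) = z(0.98000) = 2.054
z(FA) = z(0.17500) = -0.935
d' = 2.054 − (-0.935) = 2.989

d-prime = 2.99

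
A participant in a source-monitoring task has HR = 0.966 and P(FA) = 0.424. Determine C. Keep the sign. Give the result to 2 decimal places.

C = -0.82

z(H) = 1.825
z(FA) = -0.192
c = −½·[z(H) + z(FA)] = −0.5 × (1.825 + (-0.192)) = -0.8165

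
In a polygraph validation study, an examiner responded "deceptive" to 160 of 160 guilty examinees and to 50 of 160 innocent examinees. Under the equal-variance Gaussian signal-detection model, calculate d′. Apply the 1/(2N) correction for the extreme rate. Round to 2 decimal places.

d′ = 3.22

The hit rate is 160/160 = 1, so apply the 1/(2N) correction: H → 1 − 1/(2·160) = 0.99687.
z(H) = z(0.99687) = 2.734
z(FA) = z(0.31250) = -0.489
d' = 2.734 − (-0.489) = 3.223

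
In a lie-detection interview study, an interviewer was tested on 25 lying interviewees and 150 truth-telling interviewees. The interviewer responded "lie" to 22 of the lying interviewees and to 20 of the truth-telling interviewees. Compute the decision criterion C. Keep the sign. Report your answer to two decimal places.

C = -0.03

H = 22/25 = 0.8800
FA = 20/150 = 0.1333
z(0.8800) = 1.175, z(0.1333) = -1.111
c = −½·[z(H) + z(FA)] = −0.5 × (1.175 + (-1.111)) = -0.032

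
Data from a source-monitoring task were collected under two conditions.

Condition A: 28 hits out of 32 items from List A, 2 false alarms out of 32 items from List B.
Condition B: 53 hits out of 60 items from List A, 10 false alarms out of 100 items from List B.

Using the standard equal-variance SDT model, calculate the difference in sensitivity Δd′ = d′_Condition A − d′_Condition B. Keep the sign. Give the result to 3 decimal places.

Condition A: z(0.8750) = 1.1503, z(0.0625) = -1.5341, d' = 2.6844
Condition B: z(0.8833) = 1.1916, z(0.1000) = -1.2816, d' = 2.4732
Δd' = d'_Condition A − d'_Condition B = 2.6844 − 2.4732 = 0.2112
Condition A has the higher sensitivity.

Δd′ = 0.211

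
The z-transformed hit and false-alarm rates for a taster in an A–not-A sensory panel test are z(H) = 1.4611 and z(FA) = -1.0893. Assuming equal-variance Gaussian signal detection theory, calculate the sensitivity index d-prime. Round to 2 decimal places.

d-prime = 2.55

d' = z(H) − z(FA) = 1.4611 − (-1.0893) = 2.5504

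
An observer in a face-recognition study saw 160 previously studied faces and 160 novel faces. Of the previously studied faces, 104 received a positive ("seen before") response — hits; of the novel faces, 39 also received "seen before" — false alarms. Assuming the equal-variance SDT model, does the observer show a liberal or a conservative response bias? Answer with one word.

z(H) = 0.385, z(FA) = -0.694
c = −½·(z(H) + z(FA)) = 0.1545
c > 0 → conservative criterion (biased toward responding “no”).

conservative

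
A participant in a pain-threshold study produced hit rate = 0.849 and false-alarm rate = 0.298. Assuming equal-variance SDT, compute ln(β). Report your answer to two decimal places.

z(H) = z(0.849) = 1.032
z(FA) = z(0.298) = -0.530
ln β = −½·[z(H)² − z(FA)²] = −0.5 × (1.065 − 0.281) = -0.392

ln β = -0.39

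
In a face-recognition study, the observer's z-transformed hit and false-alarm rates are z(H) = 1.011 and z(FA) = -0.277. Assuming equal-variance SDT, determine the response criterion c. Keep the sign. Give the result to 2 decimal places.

c = −½·[z(H) + z(FA)] = −½·(1.011 + (-0.277)) = -0.367

c = -0.37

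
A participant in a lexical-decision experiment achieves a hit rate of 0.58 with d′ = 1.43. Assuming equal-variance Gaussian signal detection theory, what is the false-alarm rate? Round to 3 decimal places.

false-alarm rate = 0.110

z(hit rate) = z(0.58) = 0.2019
z(FA) = z(H) − d' = 0.2019 − 1.43 = -1.2281
false-alarm rate = Φ(-1.2281) = 0.1097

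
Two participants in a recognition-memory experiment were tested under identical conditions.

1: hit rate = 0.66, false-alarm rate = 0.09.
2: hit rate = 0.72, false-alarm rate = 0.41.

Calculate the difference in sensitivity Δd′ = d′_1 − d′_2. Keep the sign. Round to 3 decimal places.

1: z(0.66) = 0.4125, z(0.09) = -1.3408, d' = 1.7533
2: z(0.72) = 0.5828, z(0.41) = -0.2275, d' = 0.8103
Δd' = d'_1 − d'_2 = 1.7533 − 0.8103 = 0.9430
1 has the higher sensitivity.

Δd′ = 0.943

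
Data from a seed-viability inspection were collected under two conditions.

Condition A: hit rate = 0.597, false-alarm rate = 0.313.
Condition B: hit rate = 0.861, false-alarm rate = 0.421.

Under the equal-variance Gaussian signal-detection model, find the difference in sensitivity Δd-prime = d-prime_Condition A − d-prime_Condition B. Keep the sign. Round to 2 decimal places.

Condition A: z(0.597) = 0.246, z(0.313) = -0.487, d' = 0.733
Condition B: z(0.861) = 1.085, z(0.421) = -0.199, d' = 1.284
Δd' = d'_Condition A − d'_Condition B = 0.733 − 1.284 = -0.551
Condition B has the higher sensitivity.

Δd-prime = -0.55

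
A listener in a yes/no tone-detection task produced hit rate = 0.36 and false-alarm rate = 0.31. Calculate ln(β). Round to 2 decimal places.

ln β = 0.06

z(0.36) = -0.358, z(0.31) = -0.496
ln β = −½·[z(H)² − z(FA)²] = −0.5 × (0.128 − 0.246) = 0.059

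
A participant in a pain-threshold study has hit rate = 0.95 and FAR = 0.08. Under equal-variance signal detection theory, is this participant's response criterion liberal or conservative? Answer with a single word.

liberal

z(H) = 1.645, z(FA) = -1.405
c = −½·(z(H) + z(FA)) = -0.120
c < 0 → liberal criterion (biased toward responding “yes”).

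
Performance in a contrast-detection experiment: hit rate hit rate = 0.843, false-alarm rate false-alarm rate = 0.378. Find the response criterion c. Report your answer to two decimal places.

c = -0.35

z(H) = z(0.843) = 1.0069
z(FA) = z(0.378) = -0.3107
c = −½·[z(H) + z(FA)] = −0.5 × (1.0069 + (-0.3107)) = -0.3481
c < 0: the observer has a liberal response bias.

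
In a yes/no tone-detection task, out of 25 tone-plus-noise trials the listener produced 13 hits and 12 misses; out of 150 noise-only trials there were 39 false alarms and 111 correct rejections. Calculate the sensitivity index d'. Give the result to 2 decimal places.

H = 13/25 = 0.5200
FA = 39/150 = 0.2600
z(H) = z(0.5200) = 0.0502
z(FA) = z(0.2600) = -0.6433
d' = z(H) − z(FA) = 0.0502 − (-0.6433) = 0.6935

d' = 0.69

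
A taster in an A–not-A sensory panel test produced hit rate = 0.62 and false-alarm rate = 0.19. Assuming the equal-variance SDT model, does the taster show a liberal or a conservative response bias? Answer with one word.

z(H) = 0.305, z(FA) = -0.878
c = −½·(z(H) + z(FA)) = 0.2865
c > 0 → conservative criterion (biased toward responding “no”).

conservative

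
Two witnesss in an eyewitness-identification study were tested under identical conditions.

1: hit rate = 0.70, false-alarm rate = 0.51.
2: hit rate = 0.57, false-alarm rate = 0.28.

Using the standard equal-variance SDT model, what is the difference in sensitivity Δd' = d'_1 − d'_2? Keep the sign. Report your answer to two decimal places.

1: z(0.70) = 0.524, z(0.51) = 0.025, d' = 0.499
2: z(0.57) = 0.176, z(0.28) = -0.583, d' = 0.759
Δd' = d'_1 − d'_2 = 0.499 − 0.759 = -0.260
2 has the higher sensitivity.

Δd' = -0.26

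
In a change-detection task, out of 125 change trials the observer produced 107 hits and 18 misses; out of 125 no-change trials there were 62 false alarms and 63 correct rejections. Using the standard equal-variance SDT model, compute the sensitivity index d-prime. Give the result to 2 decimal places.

H = 107/125 = 0.8560
FA = 62/125 = 0.4960
z(H) = z(0.8560) = 1.0625
z(FA) = z(0.4960) = -0.0100
d' = z(H) − z(FA) = 1.0625 − (-0.0100) = 1.0725

d-prime = 1.07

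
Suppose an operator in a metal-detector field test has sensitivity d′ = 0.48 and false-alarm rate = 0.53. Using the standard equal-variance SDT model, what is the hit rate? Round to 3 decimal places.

hit rate = 0.711

z(false-alarm rate) = z(0.53) = 0.0753
z(H) = z(FA) + d' = 0.0753 + 0.48 = 0.5553
hit rate = Φ(0.5553) = 0.7107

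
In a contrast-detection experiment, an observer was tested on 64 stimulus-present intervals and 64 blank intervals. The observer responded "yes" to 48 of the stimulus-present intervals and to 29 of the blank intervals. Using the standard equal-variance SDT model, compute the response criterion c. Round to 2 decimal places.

H = 48/64 = 0.7500
FA = 29/64 = 0.4531
z(0.7500) = 0.6745, z(0.4531) = -0.1178
c = −½·[z(H) + z(FA)] = −0.5 × (0.6745 + (-0.1178)) = -0.27835

c = -0.28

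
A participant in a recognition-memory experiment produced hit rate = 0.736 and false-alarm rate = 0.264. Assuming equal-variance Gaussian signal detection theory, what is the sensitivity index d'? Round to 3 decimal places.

d' = 1.262

z(0.736) = 0.6311, z(0.264) = -0.6311
d' = z(H) − z(FA) = 0.6311 − (-0.6311) = 1.2622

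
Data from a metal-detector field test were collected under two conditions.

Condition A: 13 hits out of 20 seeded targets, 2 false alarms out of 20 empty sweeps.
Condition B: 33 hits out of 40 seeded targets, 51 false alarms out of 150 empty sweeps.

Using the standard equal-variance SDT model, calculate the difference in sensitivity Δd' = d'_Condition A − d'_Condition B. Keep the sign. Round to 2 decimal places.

Δd' = 0.32

Condition A: z(0.6500) = 0.385, z(0.1000) = -1.282, d' = 1.667
Condition B: z(0.8250) = 0.935, z(0.3400) = -0.412, d' = 1.347
Δd' = d'_Condition A − d'_Condition B = 1.667 − 1.347 = 0.320
Condition A has the higher sensitivity.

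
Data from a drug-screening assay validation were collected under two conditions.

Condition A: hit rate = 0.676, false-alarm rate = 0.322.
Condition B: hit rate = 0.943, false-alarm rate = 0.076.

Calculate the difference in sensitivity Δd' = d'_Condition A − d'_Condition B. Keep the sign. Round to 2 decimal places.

Δd' = -2.09

Condition A: z(0.676) = 0.457, z(0.322) = -0.462, d' = 0.919
Condition B: z(0.943) = 1.580, z(0.076) = -1.433, d' = 3.013
Δd' = d'_Condition A − d'_Condition B = 0.919 − 3.013 = -2.094
Condition B has the higher sensitivity.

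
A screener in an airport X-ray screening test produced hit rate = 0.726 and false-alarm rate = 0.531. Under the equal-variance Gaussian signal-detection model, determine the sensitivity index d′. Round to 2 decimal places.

z(0.726) = 0.6008, z(0.531) = 0.0778
d' = z(H) − z(FA) = 0.6008 − 0.0778 = 0.5230

d′ = 0.52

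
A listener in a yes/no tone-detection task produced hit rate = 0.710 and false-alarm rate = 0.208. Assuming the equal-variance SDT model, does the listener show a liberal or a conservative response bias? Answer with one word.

z(H) = 0.553, z(FA) = -0.813
c = −½·(z(H) + z(FA)) = 0.130
c > 0 → conservative criterion (biased toward responding “no”).

conservative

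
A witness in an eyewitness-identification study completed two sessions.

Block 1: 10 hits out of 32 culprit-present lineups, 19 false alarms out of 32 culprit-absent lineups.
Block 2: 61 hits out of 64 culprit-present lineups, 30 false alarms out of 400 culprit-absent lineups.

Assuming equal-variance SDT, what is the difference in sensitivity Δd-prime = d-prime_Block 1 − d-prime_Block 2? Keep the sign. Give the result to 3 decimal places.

Δd-prime = -3.841

Block 1: z(0.3125) = -0.4888, z(0.5938) = 0.2373, d' = -0.7261
Block 2: z(0.9531) = 1.6757, z(0.0750) = -1.4395, d' = 3.1152
Δd' = d'_Block 1 − d'_Block 2 = -0.7261 − 3.1152 = -3.8413
Block 2 has the higher sensitivity.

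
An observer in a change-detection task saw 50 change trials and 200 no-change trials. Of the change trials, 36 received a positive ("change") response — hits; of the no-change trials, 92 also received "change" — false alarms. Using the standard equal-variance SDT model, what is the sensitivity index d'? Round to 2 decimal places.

H = 36/50 = 0.7200
FA = 92/200 = 0.4600
Φ⁻¹(H) = 0.5828
Φ⁻¹(FA) = -0.1004
d' = z(H) − z(FA) = 0.5828 − (-0.1004) = 0.6832

d' = 0.68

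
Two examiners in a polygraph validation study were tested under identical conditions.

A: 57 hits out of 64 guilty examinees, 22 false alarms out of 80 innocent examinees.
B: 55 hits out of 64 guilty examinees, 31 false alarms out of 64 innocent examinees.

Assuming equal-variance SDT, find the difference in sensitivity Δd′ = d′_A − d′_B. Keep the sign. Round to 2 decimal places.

Δd′ = 0.71

A: z(0.8906) = 1.230, z(0.2750) = -0.598, d' = 1.828
B: z(0.8594) = 1.078, z(0.4844) = -0.039, d' = 1.117
Δd' = d'_A − d'_B = 1.828 − 1.117 = 0.711
A has the higher sensitivity.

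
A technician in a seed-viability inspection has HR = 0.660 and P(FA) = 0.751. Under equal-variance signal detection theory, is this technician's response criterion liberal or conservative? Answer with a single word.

z(H) = 0.412, z(FA) = 0.678
c = −½·(z(H) + z(FA)) = -0.545
c < 0 → liberal criterion (biased toward responding “yes”).

liberal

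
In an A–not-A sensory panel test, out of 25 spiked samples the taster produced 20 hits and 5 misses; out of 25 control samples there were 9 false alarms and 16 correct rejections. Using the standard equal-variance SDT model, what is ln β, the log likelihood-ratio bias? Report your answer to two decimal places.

ln β = -0.29

H = 20/25 = 0.8000
FA = 9/25 = 0.3600
z(0.8000) = 0.842, z(0.3600) = -0.358
ln β = −½·[z(H)² − z(FA)²] = −0.5 × (0.709 − 0.128) = -0.2905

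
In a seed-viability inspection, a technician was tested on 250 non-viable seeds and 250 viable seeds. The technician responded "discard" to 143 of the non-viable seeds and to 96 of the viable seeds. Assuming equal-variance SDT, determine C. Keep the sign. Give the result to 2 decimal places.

C = 0.06

H = 143/250 = 0.5720
FA = 96/250 = 0.3840
z(H) = z(0.5720) = 0.181
z(FA) = z(0.3840) = -0.295
c = −½·[z(H) + z(FA)] = −0.5 × (0.181 + (-0.295)) = 0.057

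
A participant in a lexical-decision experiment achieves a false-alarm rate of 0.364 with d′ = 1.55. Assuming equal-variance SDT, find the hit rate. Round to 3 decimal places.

hit rate = 0.885

z(false-alarm rate) = z(0.364) = -0.3478
z(H) = z(FA) + d' = -0.3478 + 1.55 = 1.2022
hit rate = Φ(1.2022) = 0.8854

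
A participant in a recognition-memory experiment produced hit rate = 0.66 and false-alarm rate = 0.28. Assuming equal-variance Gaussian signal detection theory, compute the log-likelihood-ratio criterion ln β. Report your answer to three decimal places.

z(0.66) = 0.4125, z(0.28) = -0.5828
ln β = −½·[z(H)² − z(FA)²] = −0.5 × (0.1702 − 0.3397) = 0.08475

ln β = 0.085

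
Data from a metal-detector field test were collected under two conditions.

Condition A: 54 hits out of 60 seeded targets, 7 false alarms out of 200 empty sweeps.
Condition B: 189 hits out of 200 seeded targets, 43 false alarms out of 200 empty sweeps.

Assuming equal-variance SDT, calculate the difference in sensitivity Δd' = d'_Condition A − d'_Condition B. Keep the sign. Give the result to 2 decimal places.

Δd' = 0.71

Condition A: z(0.9000) = 1.282, z(0.0350) = -1.812, d' = 3.094
Condition B: z(0.9450) = 1.598, z(0.2150) = -0.789, d' = 2.387
Δd' = d'_Condition A − d'_Condition B = 3.094 − 2.387 = 0.707
Condition A has the higher sensitivity.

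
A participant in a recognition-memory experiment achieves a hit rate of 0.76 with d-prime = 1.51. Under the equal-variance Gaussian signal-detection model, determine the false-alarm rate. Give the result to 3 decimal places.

z(hit rate) = z(0.76) = 0.7063
z(FA) = z(H) − d' = 0.7063 − 1.51 = -0.8037
false-alarm rate = Φ(-0.8037) = 0.2108

false-alarm rate = 0.211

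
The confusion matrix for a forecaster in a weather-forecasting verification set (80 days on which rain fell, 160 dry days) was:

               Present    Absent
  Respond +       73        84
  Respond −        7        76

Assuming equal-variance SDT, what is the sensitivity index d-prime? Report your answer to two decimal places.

H = 73/80 = 0.9125
FA = 84/160 = 0.5250
Φ⁻¹(H) = Φ⁻¹(0.9125) = 1.356
Φ⁻¹(FA) = Φ⁻¹(0.5250) = 0.063
d' = z(H) − z(FA) = 1.356 − 0.063 = 1.293

d-prime = 1.29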